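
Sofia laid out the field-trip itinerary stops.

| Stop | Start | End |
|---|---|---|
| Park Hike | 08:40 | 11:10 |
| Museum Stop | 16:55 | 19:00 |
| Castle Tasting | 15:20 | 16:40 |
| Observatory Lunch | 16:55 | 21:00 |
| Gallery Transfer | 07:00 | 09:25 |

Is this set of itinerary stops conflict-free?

Check each pair: they overlap iff neither finishes before the other starts.
Sorted by start: Gallery Transfer, Park Hike, Castle Tasting, Observatory Lunch, Museum Stop.
Park Hike starts before Gallery Transfer ends → Gallery Transfer and Park Hike overlap.
That's a conflict, so the schedule is not conflict-free.

No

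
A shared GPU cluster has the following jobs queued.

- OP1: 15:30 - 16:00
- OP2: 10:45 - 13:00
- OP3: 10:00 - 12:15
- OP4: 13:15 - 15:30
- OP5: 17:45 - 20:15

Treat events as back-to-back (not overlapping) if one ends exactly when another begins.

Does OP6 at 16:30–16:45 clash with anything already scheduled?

No — it doesn't clash with anything

OP3: ends 12:15 at or before OP6 starts 16:30 → clear.
OP2: ends 13:00 at or before OP6 starts 16:30 → clear.
OP4: ends 15:30 at or before OP6 starts 16:30 → clear.
OP1: ends 16:00 at or before OP6 starts 16:30 → clear.
OP5: starts 17:45 at or after OP6 ends 16:45 → clear.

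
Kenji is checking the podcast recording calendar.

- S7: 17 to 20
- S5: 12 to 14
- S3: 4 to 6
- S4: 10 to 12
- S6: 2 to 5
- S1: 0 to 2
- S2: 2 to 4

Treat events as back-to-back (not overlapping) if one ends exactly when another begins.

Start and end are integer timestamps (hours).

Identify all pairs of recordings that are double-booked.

Sorted by start: S1, S2, S6, S3, S4, S5, S7.
S2 starts exactly when S1 ends (back-to-back, no overlap), so nothing later overlaps S1 either.
S6 starts before S2 ends → S2 and S6 overlap.
S3 starts exactly when S2 ends (back-to-back, no overlap), so nothing later overlaps S2 either.
S3 starts before S6 ends → S6 and S3 overlap.
S4 starts after S6 ends, so nothing later overlaps S6 either.
S4 starts after S3 ends, so nothing later overlaps S3 either.
S5 starts exactly when S4 ends (back-to-back, no overlap), so nothing later overlaps S4 either.
S7 starts after S5 ends.

S2 & S6, S3 & S6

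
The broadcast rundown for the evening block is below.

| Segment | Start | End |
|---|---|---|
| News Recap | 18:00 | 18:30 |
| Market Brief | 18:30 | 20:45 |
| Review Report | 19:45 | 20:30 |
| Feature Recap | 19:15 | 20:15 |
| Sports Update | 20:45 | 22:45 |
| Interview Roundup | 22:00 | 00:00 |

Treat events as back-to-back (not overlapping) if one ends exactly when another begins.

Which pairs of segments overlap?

Sorted by start: News Recap, Market Brief, Feature Recap, Review Report, Sports Update, Interview Roundup.
Market Brief starts exactly when News Recap ends (back-to-back, no overlap), so News Recap has no further overlaps.
Feature Recap starts before Market Brief ends → Market Brief and Feature Recap overlap.
Review Report starts before Market Brief ends → Market Brief and Review Report overlap.
Sports Update starts exactly when Market Brief ends (back-to-back, no overlap), so Market Brief has no further overlaps.
Review Report starts before Feature Recap ends → Feature Recap and Review Report overlap.
Sports Update starts after Feature Recap ends, so Feature Recap has no further overlaps.
Sports Update starts after Review Report ends, so Review Report has no further overlaps.
Interview Roundup starts before Sports Update ends → Sports Update and Interview Roundup overlap.

Feature Recap & Market Brief, Feature Recap & Review Report, Interview Roundup & Sports Update, Market Brief & Review Report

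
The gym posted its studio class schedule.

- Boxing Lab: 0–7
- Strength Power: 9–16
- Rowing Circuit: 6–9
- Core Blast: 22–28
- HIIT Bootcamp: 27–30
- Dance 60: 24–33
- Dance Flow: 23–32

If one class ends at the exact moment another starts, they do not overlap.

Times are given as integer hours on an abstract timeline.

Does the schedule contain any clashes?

Yes

Sorted by start: Boxing Lab, Rowing Circuit, Strength Power, Core Blast, Dance Flow, Dance 60, HIIT Bootcamp.
Rowing Circuit starts before Boxing Lab ends → Boxing Lab and Rowing Circuit overlap.
That's a conflict, so the schedule is not conflict-free.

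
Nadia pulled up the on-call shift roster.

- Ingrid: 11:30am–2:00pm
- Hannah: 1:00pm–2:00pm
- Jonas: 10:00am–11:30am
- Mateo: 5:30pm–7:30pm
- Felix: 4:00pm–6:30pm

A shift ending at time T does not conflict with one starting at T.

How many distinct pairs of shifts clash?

2

Sorted by start: Jonas, Ingrid, Hannah, Felix, Mateo.
Ingrid starts exactly when Jonas ends (back-to-back, no overlap) — done with Jonas.
Hannah starts before Ingrid ends → Ingrid and Hannah overlap.
Felix starts after Ingrid ends — done with Ingrid.
Felix starts after Hannah ends — done with Hannah.
Mateo starts before Felix ends → Felix and Mateo overlap.
Overlapping pairs: Felix & Mateo, Hannah & Ingrid — 2 in total.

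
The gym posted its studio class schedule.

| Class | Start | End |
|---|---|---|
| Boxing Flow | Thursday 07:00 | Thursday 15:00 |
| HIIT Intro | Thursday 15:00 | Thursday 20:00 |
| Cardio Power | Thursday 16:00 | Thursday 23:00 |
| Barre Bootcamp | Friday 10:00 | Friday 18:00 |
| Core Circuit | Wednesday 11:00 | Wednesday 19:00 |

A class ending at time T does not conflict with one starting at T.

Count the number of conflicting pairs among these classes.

Sorted by start: Core Circuit, Boxing Flow, HIIT Intro, Cardio Power, Barre Bootcamp.
Boxing Flow starts after Core Circuit ends, so nothing later overlaps Core Circuit either.
HIIT Intro starts exactly when Boxing Flow ends (back-to-back, no overlap), so nothing later overlaps Boxing Flow either.
Cardio Power starts before HIIT Intro ends → HIIT Intro and Cardio Power overlap.
Barre Bootcamp starts after HIIT Intro ends.
Barre Bootcamp starts after Cardio Power ends.
Overlapping pairs: Cardio Power & HIIT Intro — 1 in total.

1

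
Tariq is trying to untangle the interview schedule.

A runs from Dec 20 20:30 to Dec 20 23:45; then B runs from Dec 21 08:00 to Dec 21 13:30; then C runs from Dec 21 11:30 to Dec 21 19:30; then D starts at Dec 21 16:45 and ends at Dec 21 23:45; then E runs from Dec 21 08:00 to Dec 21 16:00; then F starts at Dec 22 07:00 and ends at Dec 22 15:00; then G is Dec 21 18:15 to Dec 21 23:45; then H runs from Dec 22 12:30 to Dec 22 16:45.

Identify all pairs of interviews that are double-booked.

Sorted by start: A, B, E, C, D, G, F, H.
B starts after A ends, so A has no further overlaps.
E starts before B ends → B and E overlap.
C starts before B ends → B and C overlap.
D starts after B ends, so B has no further overlaps.
C starts before E ends → E and C overlap.
D starts after E ends, so E has no further overlaps.
D starts before C ends → C and D overlap.
G starts before C ends → C and G overlap.
F starts after C ends, so C has no further overlaps.
G starts before D ends → D and G overlap.
F starts after D ends, so D has no further overlaps.
F starts after G ends, so G has no further overlaps.
H starts before F ends → F and H overlap.

B & C, B & E, C & D, C & E, C & G, D & G, F & H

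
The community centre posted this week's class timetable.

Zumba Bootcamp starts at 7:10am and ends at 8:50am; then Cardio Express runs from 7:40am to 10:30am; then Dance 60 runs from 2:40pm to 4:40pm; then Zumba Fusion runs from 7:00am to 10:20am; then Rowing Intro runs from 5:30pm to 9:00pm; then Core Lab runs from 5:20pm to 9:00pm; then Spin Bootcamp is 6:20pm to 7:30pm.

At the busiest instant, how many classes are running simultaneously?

Sweep the timeline, counting +1 at each start and −1 at each end (ends before starts at a tie):
7:00am start Zumba Fusion → 1
7:10am start Zumba Bootcamp → 2
7:40am start Cardio Express → 3
8:50am end Zumba Bootcamp → 2
10:20am end Zumba Fusion → 1
10:30am end Cardio Express → 0
2:40pm start Dance 60 → 1
4:40pm end Dance 60 → 0
5:20pm start Core Lab → 1
5:30pm start Rowing Intro → 2
6:20pm start Spin Bootcamp → 3
7:30pm end Spin Bootcamp → 2
9:00pm end Core Lab → 1
9:00pm end Rowing Intro → 0
Peak is 3, at 7:40am (Cardio Express, Zumba Bootcamp, Zumba Fusion).

3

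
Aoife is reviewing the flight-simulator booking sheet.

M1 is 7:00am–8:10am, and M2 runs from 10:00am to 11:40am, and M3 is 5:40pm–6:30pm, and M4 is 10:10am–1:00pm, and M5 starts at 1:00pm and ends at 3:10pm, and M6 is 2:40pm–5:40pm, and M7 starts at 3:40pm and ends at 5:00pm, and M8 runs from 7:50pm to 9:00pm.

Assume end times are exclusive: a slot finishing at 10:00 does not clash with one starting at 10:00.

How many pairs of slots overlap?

3

Sorted by start: M1, M2, M4, M5, M6, M7, M3, M8.
M2 starts after M1 ends — done with M1.
M4 starts before M2 ends → M2 and M4 overlap.
M5 starts after M2 ends — done with M2.
M5 starts exactly when M4 ends (back-to-back, no overlap) — done with M4.
M6 starts before M5 ends → M5 and M6 overlap.
M7 starts after M5 ends — done with M5.
M7 starts before M6 ends → M6 and M7 overlap.
M3 starts exactly when M6 ends (back-to-back, no overlap) — done with M6.
M3 starts after M7 ends — done with M7.
M8 starts after M3 ends.
Overlapping pairs: M2 & M4, M5 & M6, M6 & M7 — 3 in total.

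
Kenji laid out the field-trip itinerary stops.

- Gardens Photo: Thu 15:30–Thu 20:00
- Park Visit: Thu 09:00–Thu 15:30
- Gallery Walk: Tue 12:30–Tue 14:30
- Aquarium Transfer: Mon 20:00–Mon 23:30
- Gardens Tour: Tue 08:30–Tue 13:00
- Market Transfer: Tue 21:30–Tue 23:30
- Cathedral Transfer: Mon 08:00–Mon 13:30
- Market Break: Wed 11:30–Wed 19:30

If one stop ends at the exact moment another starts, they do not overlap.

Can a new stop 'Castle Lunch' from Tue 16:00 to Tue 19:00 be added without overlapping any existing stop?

Cathedral Transfer: ends Mon 13:30 at or before Castle Lunch starts Tue 16:00 → clear.
Aquarium Transfer: ends Mon 23:30 at or before Castle Lunch starts Tue 16:00 → clear.
Gardens Tour: ends Tue 13:00 at or before Castle Lunch starts Tue 16:00 → clear.
Gallery Walk: ends Tue 14:30 at or before Castle Lunch starts Tue 16:00 → clear.
Market Transfer: starts Tue 21:30 at or after Castle Lunch ends Tue 19:00 → clear.
Market Break: starts Wed 11:30 at or after Castle Lunch ends Tue 19:00 → clear.
Park Visit: starts Thu 09:00 at or after Castle Lunch ends Tue 19:00 → clear.
Gardens Photo: starts Thu 15:30 at or after Castle Lunch ends Tue 19:00 → clear.

Yes — the slot is free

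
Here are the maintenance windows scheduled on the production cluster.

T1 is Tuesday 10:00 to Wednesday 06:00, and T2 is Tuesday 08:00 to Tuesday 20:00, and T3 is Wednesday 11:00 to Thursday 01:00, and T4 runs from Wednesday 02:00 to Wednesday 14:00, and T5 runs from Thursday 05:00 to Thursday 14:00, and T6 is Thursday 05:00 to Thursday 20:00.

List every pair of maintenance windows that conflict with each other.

T1 & T2, T1 & T4, T3 & T4, T5 & T6

Sorted by start: T2, T1, T4, T3, T5, T6.
T1 starts before T2 ends → T2 and T1 overlap.
T4 starts after T2 ends, so T2 has no further overlaps.
T4 starts before T1 ends → T1 and T4 overlap.
T3 starts after T1 ends, so T1 has no further overlaps.
T3 starts before T4 ends → T4 and T3 overlap.
T5 starts after T4 ends, so T4 has no further overlaps.
T5 starts after T3 ends, so T3 has no further overlaps.
T6 starts before T5 ends → T5 and T6 overlap.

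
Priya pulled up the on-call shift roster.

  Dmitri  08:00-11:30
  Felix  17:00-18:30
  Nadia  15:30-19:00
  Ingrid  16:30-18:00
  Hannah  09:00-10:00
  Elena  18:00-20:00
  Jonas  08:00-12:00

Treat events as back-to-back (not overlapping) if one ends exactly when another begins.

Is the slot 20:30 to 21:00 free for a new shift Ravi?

Dmitri: ends 11:30 at or before Ravi starts 20:30 → clear.
Jonas: ends 12:00 at or before Ravi starts 20:30 → clear.
Hannah: ends 10:00 at or before Ravi starts 20:30 → clear.
Nadia: ends 19:00 at or before Ravi starts 20:30 → clear.
Ingrid: ends 18:00 at or before Ravi starts 20:30 → clear.
Felix: ends 18:30 at or before Ravi starts 20:30 → clear.
Elena: ends 20:00 at or before Ravi starts 20:30 → clear.

Yes — the slot is free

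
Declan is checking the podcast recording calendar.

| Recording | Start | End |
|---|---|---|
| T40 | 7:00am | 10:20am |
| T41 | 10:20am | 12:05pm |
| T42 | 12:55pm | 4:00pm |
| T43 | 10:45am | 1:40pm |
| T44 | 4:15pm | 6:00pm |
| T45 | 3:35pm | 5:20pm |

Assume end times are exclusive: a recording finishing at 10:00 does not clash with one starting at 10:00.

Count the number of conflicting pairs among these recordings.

Sorted by start: T40, T41, T43, T42, T45, T44.
T41 starts exactly when T40 ends (back-to-back, no overlap), so nothing later overlaps T40 either.
T43 starts before T41 ends → T41 and T43 overlap.
T42 starts after T41 ends, so nothing later overlaps T41 either.
T42 starts before T43 ends → T43 and T42 overlap.
T45 starts after T43 ends, so nothing later overlaps T43 either.
T45 starts before T42 ends → T42 and T45 overlap.
T44 starts after T42 ends.
T44 starts before T45 ends → T45 and T44 overlap.
Overlapping pairs: T41 & T43, T42 & T43, T42 & T45, T44 & T45 — 4 in total.

4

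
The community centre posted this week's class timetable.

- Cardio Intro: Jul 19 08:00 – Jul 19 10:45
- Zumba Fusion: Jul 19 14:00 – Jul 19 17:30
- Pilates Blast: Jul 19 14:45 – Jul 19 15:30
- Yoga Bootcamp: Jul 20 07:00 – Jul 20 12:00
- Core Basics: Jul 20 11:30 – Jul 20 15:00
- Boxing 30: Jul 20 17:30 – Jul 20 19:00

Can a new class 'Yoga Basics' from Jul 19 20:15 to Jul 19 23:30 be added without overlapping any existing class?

Yes — the slot is free

Cardio Intro: ends Jul 19 10:45 at or before Yoga Basics starts Jul 19 20:15 → clear.
Zumba Fusion: ends Jul 19 17:30 at or before Yoga Basics starts Jul 19 20:15 → clear.
Pilates Blast: ends Jul 19 15:30 at or before Yoga Basics starts Jul 19 20:15 → clear.
Yoga Bootcamp: starts Jul 20 07:00 at or after Yoga Basics ends Jul 19 23:30 → clear.
Core Basics: starts Jul 20 11:30 at or after Yoga Basics ends Jul 19 23:30 → clear.
Boxing 30: starts Jul 20 17:30 at or after Yoga Basics ends Jul 19 23:30 → clear.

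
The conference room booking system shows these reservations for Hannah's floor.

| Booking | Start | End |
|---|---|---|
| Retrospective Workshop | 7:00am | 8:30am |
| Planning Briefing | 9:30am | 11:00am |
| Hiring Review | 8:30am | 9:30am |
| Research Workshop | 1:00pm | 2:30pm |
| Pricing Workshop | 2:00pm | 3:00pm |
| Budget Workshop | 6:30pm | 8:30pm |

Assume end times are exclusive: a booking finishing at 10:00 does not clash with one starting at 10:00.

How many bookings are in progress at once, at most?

Sweep the timeline, counting +1 at each start and −1 at each end (ends before starts at a tie):
7:00am start Retrospective Workshop → 1
8:30am end Retrospective Workshop → 0
8:30am start Hiring Review → 1
9:30am end Hiring Review → 0
9:30am start Planning Briefing → 1
11:00am end Planning Briefing → 0
1:00pm start Research Workshop → 1
2:00pm start Pricing Workshop → 2
2:30pm end Research Workshop → 1
3:00pm end Pricing Workshop → 0
6:30pm start Budget Workshop → 1
8:30pm end Budget Workshop → 0
Peak is 2, at 2:00pm (Pricing Workshop, Research Workshop).

2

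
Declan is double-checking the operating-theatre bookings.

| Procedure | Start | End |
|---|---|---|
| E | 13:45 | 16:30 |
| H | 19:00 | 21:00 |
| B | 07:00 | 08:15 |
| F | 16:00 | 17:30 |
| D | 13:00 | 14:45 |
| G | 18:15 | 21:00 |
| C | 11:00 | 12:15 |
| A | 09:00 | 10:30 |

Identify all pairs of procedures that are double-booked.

Sorted by start: B, A, C, D, E, F, G, H.
A starts after B ends — done with B.
C starts after A ends — done with A.
D starts after C ends — done with C.
E starts before D ends → D and E overlap.
F starts after D ends — done with D.
F starts before E ends → E and F overlap.
G starts after E ends — done with E.
G starts after F ends — done with F.
H starts before G ends → G and H overlap.

D & E, E & F, G & H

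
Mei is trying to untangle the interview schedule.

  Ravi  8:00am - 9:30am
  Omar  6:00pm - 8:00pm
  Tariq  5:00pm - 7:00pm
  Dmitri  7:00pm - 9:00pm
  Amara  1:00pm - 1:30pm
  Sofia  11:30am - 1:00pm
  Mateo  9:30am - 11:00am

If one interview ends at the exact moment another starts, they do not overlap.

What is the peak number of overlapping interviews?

Sweep the timeline, counting +1 at each start and −1 at each end (ends before starts at a tie):
8:00am start Ravi → 1
9:30am end Ravi → 0
9:30am start Mateo → 1
11:00am end Mateo → 0
11:30am start Sofia → 1
1:00pm end Sofia → 0
1:00pm start Amara → 1
1:30pm end Amara → 0
5:00pm start Tariq → 1
6:00pm start Omar → 2
7:00pm end Tariq → 1
7:00pm start Dmitri → 2
8:00pm end Omar → 1
9:00pm end Dmitri → 0
Peak is 2, at 6:00pm (Omar, Tariq).

2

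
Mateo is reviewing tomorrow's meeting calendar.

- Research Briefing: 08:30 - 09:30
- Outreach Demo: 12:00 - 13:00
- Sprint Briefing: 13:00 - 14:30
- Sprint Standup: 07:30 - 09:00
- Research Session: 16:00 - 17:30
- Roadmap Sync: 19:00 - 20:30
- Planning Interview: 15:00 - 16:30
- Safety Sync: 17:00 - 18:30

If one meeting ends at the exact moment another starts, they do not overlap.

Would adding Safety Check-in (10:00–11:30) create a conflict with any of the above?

No — it doesn't clash with anything

Sprint Standup: ends 09:00 at or before Safety Check-in starts 10:00 → clear.
Research Briefing: ends 09:30 at or before Safety Check-in starts 10:00 → clear.
Outreach Demo: starts 12:00 at or after Safety Check-in ends 11:30 → clear.
Sprint Briefing: starts 13:00 at or after Safety Check-in ends 11:30 → clear.
Planning Interview: starts 15:00 at or after Safety Check-in ends 11:30 → clear.
Research Session: starts 16:00 at or after Safety Check-in ends 11:30 → clear.
Safety Sync: starts 17:00 at or after Safety Check-in ends 11:30 → clear.
Roadmap Sync: starts 19:00 at or after Safety Check-in ends 11:30 → clear.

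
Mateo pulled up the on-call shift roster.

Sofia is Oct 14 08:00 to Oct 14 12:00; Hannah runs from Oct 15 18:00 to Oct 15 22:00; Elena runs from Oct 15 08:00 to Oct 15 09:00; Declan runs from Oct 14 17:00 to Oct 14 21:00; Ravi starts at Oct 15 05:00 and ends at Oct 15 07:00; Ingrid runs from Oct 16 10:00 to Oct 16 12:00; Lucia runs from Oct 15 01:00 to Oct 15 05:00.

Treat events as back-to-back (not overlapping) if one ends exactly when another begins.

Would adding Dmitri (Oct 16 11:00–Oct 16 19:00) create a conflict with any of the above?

Yes — it overlaps Ingrid

Sofia: ends Oct 14 12:00 at or before Dmitri starts Oct 16 11:00 → clear.
Declan: ends Oct 14 21:00 at or before Dmitri starts Oct 16 11:00 → clear.
Lucia: ends Oct 15 05:00 at or before Dmitri starts Oct 16 11:00 → clear.
Ravi: ends Oct 15 07:00 at or before Dmitri starts Oct 16 11:00 → clear.
Elena: ends Oct 15 09:00 at or before Dmitri starts Oct 16 11:00 → clear.
Hannah: ends Oct 15 22:00 at or before Dmitri starts Oct 16 11:00 → clear.
Ingrid: starts Oct 16 10:00 before Dmitri ends Oct 16 19:00, and ends Oct 16 12:00 after Dmitri starts Oct 16 11:00 → overlap.
Dmitri overlaps Ingrid.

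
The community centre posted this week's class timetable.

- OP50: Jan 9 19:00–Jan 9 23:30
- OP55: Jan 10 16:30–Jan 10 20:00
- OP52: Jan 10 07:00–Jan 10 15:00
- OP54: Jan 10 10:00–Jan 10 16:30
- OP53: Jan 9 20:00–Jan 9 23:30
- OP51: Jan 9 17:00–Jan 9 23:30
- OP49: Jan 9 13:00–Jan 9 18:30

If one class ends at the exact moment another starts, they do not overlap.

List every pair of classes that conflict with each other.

OP49 & OP51, OP50 & OP51, OP50 & OP53, OP51 & OP53, OP52 & OP54

Check each pair: they overlap iff neither finishes before the other starts.
Sorted by start: OP49, OP51, OP50, OP53, OP52, OP54, OP55.
OP51 starts before OP49 ends → OP49 and OP51 overlap.
OP50 starts after OP49 ends — done with OP49.
OP50 starts before OP51 ends → OP51 and OP50 overlap.
OP53 starts before OP51 ends → OP51 and OP53 overlap.
OP52 starts after OP51 ends — done with OP51.
OP53 starts before OP50 ends → OP50 and OP53 overlap.
OP52 starts after OP50 ends — done with OP50.
OP52 starts after OP53 ends — done with OP53.
OP54 starts before OP52 ends → OP52 and OP54 overlap.
OP55 starts after OP52 ends.
OP55 starts exactly when OP54 ends (back-to-back, no overlap).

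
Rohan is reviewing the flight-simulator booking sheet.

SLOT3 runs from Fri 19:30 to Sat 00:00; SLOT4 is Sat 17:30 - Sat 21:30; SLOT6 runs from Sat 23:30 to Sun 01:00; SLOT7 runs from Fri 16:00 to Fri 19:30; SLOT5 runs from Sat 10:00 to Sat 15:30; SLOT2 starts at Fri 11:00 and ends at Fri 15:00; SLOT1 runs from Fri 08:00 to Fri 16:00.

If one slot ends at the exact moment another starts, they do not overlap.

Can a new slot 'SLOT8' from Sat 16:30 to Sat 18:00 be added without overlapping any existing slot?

SLOT1: ends Fri 16:00 at or before SLOT8 starts Sat 16:30 → clear.
SLOT2: ends Fri 15:00 at or before SLOT8 starts Sat 16:30 → clear.
SLOT7: ends Fri 19:30 at or before SLOT8 starts Sat 16:30 → clear.
SLOT3: ends Sat 00:00 at or before SLOT8 starts Sat 16:30 → clear.
SLOT5: ends Sat 15:30 at or before SLOT8 starts Sat 16:30 → clear.
SLOT4: starts Sat 17:30 before SLOT8 ends Sat 18:00, and ends Sat 21:30 after SLOT8 starts Sat 16:30 → overlap.
SLOT6: starts Sat 23:30 at or after SLOT8 ends Sat 18:00 → clear.
SLOT8 overlaps SLOT4.

No — it overlaps SLOT4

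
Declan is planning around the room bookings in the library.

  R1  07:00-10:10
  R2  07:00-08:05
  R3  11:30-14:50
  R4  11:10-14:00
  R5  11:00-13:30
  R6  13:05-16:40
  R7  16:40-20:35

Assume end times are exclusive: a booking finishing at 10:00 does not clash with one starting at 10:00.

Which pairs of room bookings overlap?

R1 & R2, R3 & R4, R3 & R5, R3 & R6, R4 & R5, R4 & R6, R5 & R6

Check each pair: they overlap iff neither finishes before the other starts.
Sorted by start: R1, R2, R5, R4, R3, R6, R7.
R2 starts before R1 ends → R1 and R2 overlap.
R5 starts after R1 ends; R1 is clear from here.
R5 starts after R2 ends; R2 is clear from here.
R4 starts before R5 ends → R5 and R4 overlap.
R3 starts before R5 ends → R5 and R3 overlap.
R6 starts before R5 ends → R5 and R6 overlap.
R7 starts after R5 ends.
R3 starts before R4 ends → R4 and R3 overlap.
R6 starts before R4 ends → R4 and R6 overlap.
R7 starts after R4 ends.
R6 starts before R3 ends → R3 and R6 overlap.
R7 starts after R3 ends.
R7 starts exactly when R6 ends (back-to-back, no overlap).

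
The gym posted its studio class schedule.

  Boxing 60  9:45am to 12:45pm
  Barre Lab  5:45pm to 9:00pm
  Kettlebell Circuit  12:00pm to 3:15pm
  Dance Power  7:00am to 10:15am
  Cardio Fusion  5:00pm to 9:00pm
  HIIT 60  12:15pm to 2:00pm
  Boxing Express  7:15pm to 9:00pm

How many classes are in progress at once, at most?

3

Walk through starts and ends in time order (an end at T is processed before a start at T):
7:00am start Dance Power → 1
9:45am start Boxing 60 → 2
10:15am end Dance Power → 1
12:00pm start Kettlebell Circuit → 2
12:15pm start HIIT 60 → 3
12:45pm end Boxing 60 → 2
2:00pm end HIIT 60 → 1
3:15pm end Kettlebell Circuit → 0
5:00pm start Cardio Fusion → 1
5:45pm start Barre Lab → 2
7:15pm start Boxing Express → 3
9:00pm end Barre Lab → 2
9:00pm end Boxing Express → 1
9:00pm end Cardio Fusion → 0
Peak is 3, at 12:15pm (Boxing 60, HIIT 60, Kettlebell Circuit).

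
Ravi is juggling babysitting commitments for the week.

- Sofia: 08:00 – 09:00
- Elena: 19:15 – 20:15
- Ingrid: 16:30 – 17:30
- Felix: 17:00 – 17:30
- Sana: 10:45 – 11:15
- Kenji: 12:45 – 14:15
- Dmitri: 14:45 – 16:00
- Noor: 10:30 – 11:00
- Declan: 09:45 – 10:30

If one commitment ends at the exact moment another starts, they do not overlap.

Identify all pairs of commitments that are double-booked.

Check each pair: they overlap iff neither finishes before the other starts.
Sorted by start: Sofia, Declan, Noor, Sana, Kenji, Dmitri, Ingrid, Felix, Elena.
Declan starts after Sofia ends — done with Sofia.
Noor starts exactly when Declan ends (back-to-back, no overlap) — done with Declan.
Sana starts before Noor ends → Noor and Sana overlap.
Kenji starts after Noor ends — done with Noor.
Kenji starts after Sana ends — done with Sana.
Dmitri starts after Kenji ends — done with Kenji.
Ingrid starts after Dmitri ends — done with Dmitri.
Felix starts before Ingrid ends → Ingrid and Felix overlap.
Elena starts after Ingrid ends.
Elena starts after Felix ends.

Felix & Ingrid, Noor & Sana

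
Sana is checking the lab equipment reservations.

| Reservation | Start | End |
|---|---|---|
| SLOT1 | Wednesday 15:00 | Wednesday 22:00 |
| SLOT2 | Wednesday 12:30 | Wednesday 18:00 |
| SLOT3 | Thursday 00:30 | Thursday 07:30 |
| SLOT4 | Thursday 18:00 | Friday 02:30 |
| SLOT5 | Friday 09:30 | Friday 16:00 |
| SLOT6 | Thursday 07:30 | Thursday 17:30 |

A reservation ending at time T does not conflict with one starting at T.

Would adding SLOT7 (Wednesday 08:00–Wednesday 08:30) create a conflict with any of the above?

No — it doesn't clash with anything

SLOT2: starts Wednesday 12:30 at or after SLOT7 ends Wednesday 08:30 → clear.
SLOT1: starts Wednesday 15:00 at or after SLOT7 ends Wednesday 08:30 → clear.
SLOT3: starts Thursday 00:30 at or after SLOT7 ends Wednesday 08:30 → clear.
SLOT6: starts Thursday 07:30 at or after SLOT7 ends Wednesday 08:30 → clear.
SLOT4: starts Thursday 18:00 at or after SLOT7 ends Wednesday 08:30 → clear.
SLOT5: starts Friday 09:30 at or after SLOT7 ends Wednesday 08:30 → clear.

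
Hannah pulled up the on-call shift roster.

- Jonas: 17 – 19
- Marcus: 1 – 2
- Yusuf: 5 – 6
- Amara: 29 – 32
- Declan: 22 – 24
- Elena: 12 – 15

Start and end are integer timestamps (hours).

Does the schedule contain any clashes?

No

Two intervals overlap when each starts before the other ends.
Sorted by start: Marcus, Yusuf, Elena, Jonas, Declan, Amara.
Yusuf starts after Marcus ends — done with Marcus.
Elena starts after Yusuf ends — done with Yusuf.
Jonas starts after Elena ends — done with Elena.
Declan starts after Jonas ends — done with Jonas.
Amara starts after Declan ends.
Every pair is clear; the schedule has no overlaps.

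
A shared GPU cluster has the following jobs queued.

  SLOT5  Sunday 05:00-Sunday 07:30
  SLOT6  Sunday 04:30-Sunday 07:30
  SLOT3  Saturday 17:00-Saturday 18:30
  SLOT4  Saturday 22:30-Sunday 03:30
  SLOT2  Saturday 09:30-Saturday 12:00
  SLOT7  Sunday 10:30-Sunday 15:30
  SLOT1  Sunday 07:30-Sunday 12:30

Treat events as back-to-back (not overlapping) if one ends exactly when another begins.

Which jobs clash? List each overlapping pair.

Check each pair: they overlap iff neither finishes before the other starts.
Sorted by start: SLOT2, SLOT3, SLOT4, SLOT6, SLOT5, SLOT1, SLOT7.
SLOT3 starts after SLOT2 ends; SLOT2 is clear from here.
SLOT4 starts after SLOT3 ends; SLOT3 is clear from here.
SLOT6 starts after SLOT4 ends; SLOT4 is clear from here.
SLOT5 starts before SLOT6 ends → SLOT6 and SLOT5 overlap.
SLOT1 starts exactly when SLOT6 ends (back-to-back, no overlap); SLOT6 is clear from here.
SLOT1 starts exactly when SLOT5 ends (back-to-back, no overlap); SLOT5 is clear from here.
SLOT7 starts before SLOT1 ends → SLOT1 and SLOT7 overlap.

SLOT1 & SLOT7, SLOT5 & SLOT6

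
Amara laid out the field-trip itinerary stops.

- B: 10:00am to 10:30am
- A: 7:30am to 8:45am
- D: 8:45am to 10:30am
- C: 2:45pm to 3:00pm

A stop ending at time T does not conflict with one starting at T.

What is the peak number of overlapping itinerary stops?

2

Sort all start/end points and keep a running count:
7:30am start A → 1
8:45am end A → 0
8:45am start D → 1
10:00am start B → 2
10:30am end B → 1
10:30am end D → 0
2:45pm start C → 1
3:00pm end C → 0
Peak is 2, at 10:00am (B, D).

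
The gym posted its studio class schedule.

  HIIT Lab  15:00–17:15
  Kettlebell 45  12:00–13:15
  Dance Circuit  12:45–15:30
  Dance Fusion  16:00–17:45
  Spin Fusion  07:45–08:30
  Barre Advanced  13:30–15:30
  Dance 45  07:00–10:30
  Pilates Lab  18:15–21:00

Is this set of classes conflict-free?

No

Sorted by start: Dance 45, Spin Fusion, Kettlebell 45, Dance Circuit, Barre Advanced, HIIT Lab, Dance Fusion, Pilates Lab.
Spin Fusion starts before Dance 45 ends → Dance 45 and Spin Fusion overlap.
That's a conflict, so the schedule is not conflict-free.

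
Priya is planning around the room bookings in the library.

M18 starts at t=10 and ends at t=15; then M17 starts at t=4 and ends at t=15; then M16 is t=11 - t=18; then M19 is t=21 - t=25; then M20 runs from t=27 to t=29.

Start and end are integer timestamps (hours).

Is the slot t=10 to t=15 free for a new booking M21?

M17: starts t=4 before M21 ends t=15, and ends t=15 after M21 starts t=10 → overlap.
M18: starts t=10 before M21 ends t=15, and ends t=15 after M21 starts t=10 → overlap.
M16: starts t=11 before M21 ends t=15, and ends t=18 after M21 starts t=10 → overlap.
M19: starts t=21 at or after M21 ends t=15 → clear.
M20: starts t=27 at or after M21 ends t=15 → clear.
M21 overlaps M16, M17, M18.

No — it overlaps M16, M17, M18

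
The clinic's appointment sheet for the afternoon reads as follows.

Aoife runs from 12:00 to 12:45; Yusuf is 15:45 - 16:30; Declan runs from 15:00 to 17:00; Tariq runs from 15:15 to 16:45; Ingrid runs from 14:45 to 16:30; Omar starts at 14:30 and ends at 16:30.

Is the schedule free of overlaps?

No

Sorted by start: Aoife, Omar, Ingrid, Declan, Tariq, Yusuf.
Omar starts after Aoife ends, so nothing later overlaps Aoife either.
Ingrid starts before Omar ends → Omar and Ingrid overlap.
That's a conflict, so the schedule is not conflict-free.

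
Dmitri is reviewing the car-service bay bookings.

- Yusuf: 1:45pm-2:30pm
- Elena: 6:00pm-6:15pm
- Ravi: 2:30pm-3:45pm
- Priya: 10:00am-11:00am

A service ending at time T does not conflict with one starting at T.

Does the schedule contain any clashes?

Sorted by start: Priya, Yusuf, Ravi, Elena.
Yusuf starts after Priya ends, so nothing later overlaps Priya either.
Ravi starts exactly when Yusuf ends (back-to-back, no overlap), so nothing later overlaps Yusuf either.
Elena starts after Ravi ends.
Every pair is clear; the schedule has no overlaps.

No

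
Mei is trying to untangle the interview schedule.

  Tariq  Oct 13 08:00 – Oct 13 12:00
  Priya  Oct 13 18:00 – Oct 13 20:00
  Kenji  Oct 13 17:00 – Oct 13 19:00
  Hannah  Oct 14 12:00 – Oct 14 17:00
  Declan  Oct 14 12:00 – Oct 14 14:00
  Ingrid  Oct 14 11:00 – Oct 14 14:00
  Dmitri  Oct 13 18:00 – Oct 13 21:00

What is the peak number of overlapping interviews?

3

Sort all start/end points and keep a running count:
Oct 13 08:00 start Tariq → 1
Oct 13 12:00 end Tariq → 0
Oct 13 17:00 start Kenji → 1
Oct 13 18:00 start Dmitri → 2
Oct 13 18:00 start Priya → 3
Oct 13 19:00 end Kenji → 2
Oct 13 20:00 end Priya → 1
Oct 13 21:00 end Dmitri → 0
Oct 14 11:00 start Ingrid → 1
Oct 14 12:00 start Declan → 2
Oct 14 12:00 start Hannah → 3
Oct 14 14:00 end Declan → 2
Oct 14 14:00 end Ingrid → 1
Oct 14 17:00 end Hannah → 0
Peak is 3, at Oct 13 18:00 (Dmitri, Kenji, Priya).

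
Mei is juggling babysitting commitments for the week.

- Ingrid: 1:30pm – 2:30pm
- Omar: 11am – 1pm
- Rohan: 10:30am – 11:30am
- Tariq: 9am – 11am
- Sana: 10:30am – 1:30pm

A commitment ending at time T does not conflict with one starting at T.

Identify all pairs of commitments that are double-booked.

Check each pair: they overlap iff neither finishes before the other starts.
Sorted by start: Tariq, Sana, Rohan, Omar, Ingrid.
Sana starts before Tariq ends → Tariq and Sana overlap.
Rohan starts before Tariq ends → Tariq and Rohan overlap.
Omar starts exactly when Tariq ends (back-to-back, no overlap) — done with Tariq.
Rohan starts before Sana ends → Sana and Rohan overlap.
Omar starts before Sana ends → Sana and Omar overlap.
Ingrid starts exactly when Sana ends (back-to-back, no overlap).
Omar starts before Rohan ends → Rohan and Omar overlap.
Ingrid starts after Rohan ends.
Ingrid starts after Omar ends.

Omar & Rohan, Omar & Sana, Rohan & Sana, Rohan & Tariq, Sana & Tariq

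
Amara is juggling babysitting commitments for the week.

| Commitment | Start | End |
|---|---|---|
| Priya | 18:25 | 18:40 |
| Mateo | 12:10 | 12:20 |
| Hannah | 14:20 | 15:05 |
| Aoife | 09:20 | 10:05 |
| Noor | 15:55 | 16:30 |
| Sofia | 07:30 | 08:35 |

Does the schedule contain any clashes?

No

Sorted by start: Sofia, Aoife, Mateo, Hannah, Noor, Priya.
Aoife starts after Sofia ends; Sofia is clear from here.
Mateo starts after Aoife ends; Aoife is clear from here.
Hannah starts after Mateo ends; Mateo is clear from here.
Noor starts after Hannah ends; Hannah is clear from here.
Priya starts after Noor ends.
Every pair is clear; the schedule has no overlaps.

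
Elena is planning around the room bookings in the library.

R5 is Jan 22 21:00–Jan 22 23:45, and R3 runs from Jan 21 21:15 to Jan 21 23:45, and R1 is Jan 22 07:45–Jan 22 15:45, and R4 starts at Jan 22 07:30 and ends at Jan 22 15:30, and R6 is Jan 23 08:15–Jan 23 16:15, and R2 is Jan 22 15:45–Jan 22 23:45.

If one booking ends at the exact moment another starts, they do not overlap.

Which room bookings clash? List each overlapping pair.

Check each pair: they overlap iff neither finishes before the other starts.
Sorted by start: R3, R4, R1, R2, R5, R6.
R4 starts after R3 ends; R3 is clear from here.
R1 starts before R4 ends → R4 and R1 overlap.
R2 starts after R4 ends; R4 is clear from here.
R2 starts exactly when R1 ends (back-to-back, no overlap); R1 is clear from here.
R5 starts before R2 ends → R2 and R5 overlap.
R6 starts after R2 ends.
R6 starts after R5 ends.

R1 & R4, R2 & R5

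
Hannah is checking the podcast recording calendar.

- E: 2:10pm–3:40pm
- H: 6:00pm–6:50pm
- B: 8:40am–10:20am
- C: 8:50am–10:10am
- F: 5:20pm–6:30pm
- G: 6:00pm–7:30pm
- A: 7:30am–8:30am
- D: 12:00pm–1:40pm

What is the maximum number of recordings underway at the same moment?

3

Walk through starts and ends in time order (an end at T is processed before a start at T):
7:30am start A → 1
8:30am end A → 0
8:40am start B → 1
8:50am start C → 2
10:10am end C → 1
10:20am end B → 0
12:00pm start D → 1
1:40pm end D → 0
2:10pm start E → 1
3:40pm end E → 0
5:20pm start F → 1
6:00pm start G → 2
6:00pm start H → 3
6:30pm end F → 2
6:50pm end H → 1
7:30pm end G → 0
Peak is 3, at 6:00pm (F, G, H).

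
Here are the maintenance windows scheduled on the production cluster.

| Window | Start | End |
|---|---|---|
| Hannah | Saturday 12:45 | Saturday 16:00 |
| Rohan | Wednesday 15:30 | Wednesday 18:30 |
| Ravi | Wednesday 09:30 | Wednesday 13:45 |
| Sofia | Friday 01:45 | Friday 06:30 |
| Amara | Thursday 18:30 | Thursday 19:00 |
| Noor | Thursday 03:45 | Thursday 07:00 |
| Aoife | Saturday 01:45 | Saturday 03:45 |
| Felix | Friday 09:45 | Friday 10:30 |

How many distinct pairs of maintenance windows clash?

0

Check each pair: they overlap iff neither finishes before the other starts.
Sorted by start: Ravi, Rohan, Noor, Amara, Sofia, Felix, Aoife, Hannah.
Rohan starts after Ravi ends; Ravi is clear from here.
Noor starts after Rohan ends; Rohan is clear from here.
Amara starts after Noor ends; Noor is clear from here.
Sofia starts after Amara ends; Amara is clear from here.
Felix starts after Sofia ends; Sofia is clear from here.
Aoife starts after Felix ends; Felix is clear from here.
Hannah starts after Aoife ends.
No pair overlaps.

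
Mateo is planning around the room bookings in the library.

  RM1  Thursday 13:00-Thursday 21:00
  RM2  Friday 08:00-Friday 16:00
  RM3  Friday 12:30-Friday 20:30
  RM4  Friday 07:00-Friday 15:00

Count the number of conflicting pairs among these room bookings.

Sorted by start: RM1, RM4, RM2, RM3.
RM4 starts after RM1 ends, so nothing later overlaps RM1 either.
RM2 starts before RM4 ends → RM4 and RM2 overlap.
RM3 starts before RM4 ends → RM4 and RM3 overlap.
RM3 starts before RM2 ends → RM2 and RM3 overlap.
Overlapping pairs: RM2 & RM3, RM2 & RM4, RM3 & RM4 — 3 in total.

3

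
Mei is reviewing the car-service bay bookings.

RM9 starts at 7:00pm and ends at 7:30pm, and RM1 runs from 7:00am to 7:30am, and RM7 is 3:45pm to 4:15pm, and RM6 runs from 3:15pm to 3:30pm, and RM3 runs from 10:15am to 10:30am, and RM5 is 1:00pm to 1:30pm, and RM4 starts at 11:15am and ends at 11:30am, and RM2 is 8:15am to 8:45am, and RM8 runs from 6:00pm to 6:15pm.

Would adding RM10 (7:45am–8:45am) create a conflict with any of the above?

RM1: ends 7:30am at or before RM10 starts 7:45am → clear.
RM2: starts 8:15am before RM10 ends 8:45am, and ends 8:45am after RM10 starts 7:45am → overlap.
RM3: starts 10:15am at or after RM10 ends 8:45am → clear.
RM4: starts 11:15am at or after RM10 ends 8:45am → clear.
RM5: starts 1:00pm at or after RM10 ends 8:45am → clear.
RM6: starts 3:15pm at or after RM10 ends 8:45am → clear.
RM7: starts 3:45pm at or after RM10 ends 8:45am → clear.
RM8: starts 6:00pm at or after RM10 ends 8:45am → clear.
RM9: starts 7:00pm at or after RM10 ends 8:45am → clear.
RM10 overlaps RM2.

Yes — it overlaps RM2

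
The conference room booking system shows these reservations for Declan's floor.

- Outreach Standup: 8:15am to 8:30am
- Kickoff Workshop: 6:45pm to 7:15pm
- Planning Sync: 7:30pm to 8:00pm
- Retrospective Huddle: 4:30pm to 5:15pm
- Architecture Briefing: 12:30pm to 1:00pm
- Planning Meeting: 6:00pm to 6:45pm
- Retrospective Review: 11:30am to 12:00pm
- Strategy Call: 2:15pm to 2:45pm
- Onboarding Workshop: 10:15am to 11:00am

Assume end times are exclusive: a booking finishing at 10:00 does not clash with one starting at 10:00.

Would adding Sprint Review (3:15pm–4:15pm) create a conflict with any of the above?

Outreach Standup: ends 8:30am at or before Sprint Review starts 3:15pm → clear.
Onboarding Workshop: ends 11:00am at or before Sprint Review starts 3:15pm → clear.
Retrospective Review: ends 12:00pm at or before Sprint Review starts 3:15pm → clear.
Architecture Briefing: ends 1:00pm at or before Sprint Review starts 3:15pm → clear.
Strategy Call: ends 2:45pm at or before Sprint Review starts 3:15pm → clear.
Retrospective Huddle: starts 4:30pm at or after Sprint Review ends 4:15pm → clear.
Planning Meeting: starts 6:00pm at or after Sprint Review ends 4:15pm → clear.
Kickoff Workshop: starts 6:45pm at or after Sprint Review ends 4:15pm → clear.
Planning Sync: starts 7:30pm at or after Sprint Review ends 4:15pm → clear.

No — it doesn't clash with anything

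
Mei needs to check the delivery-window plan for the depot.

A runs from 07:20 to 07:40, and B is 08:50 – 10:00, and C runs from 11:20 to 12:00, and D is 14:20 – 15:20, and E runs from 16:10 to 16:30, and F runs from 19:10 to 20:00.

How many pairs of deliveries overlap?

Sorted by start: A, B, C, D, E, F.
B starts after A ends; A is clear from here.
C starts after B ends; B is clear from here.
D starts after C ends; C is clear from here.
E starts after D ends; D is clear from here.
F starts after E ends.
No pair overlaps.

0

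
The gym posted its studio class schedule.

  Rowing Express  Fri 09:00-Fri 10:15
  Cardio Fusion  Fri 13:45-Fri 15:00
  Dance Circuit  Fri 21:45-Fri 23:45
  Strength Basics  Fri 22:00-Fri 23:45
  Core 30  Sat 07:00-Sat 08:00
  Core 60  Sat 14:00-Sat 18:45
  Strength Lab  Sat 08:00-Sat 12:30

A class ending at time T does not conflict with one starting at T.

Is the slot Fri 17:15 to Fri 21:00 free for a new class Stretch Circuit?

Yes — the slot is free

Rowing Express: ends Fri 10:15 at or before Stretch Circuit starts Fri 17:15 → clear.
Cardio Fusion: ends Fri 15:00 at or before Stretch Circuit starts Fri 17:15 → clear.
Dance Circuit: starts Fri 21:45 at or after Stretch Circuit ends Fri 21:00 → clear.
Strength Basics: starts Fri 22:00 at or after Stretch Circuit ends Fri 21:00 → clear.
Core 30: starts Sat 07:00 at or after Stretch Circuit ends Fri 21:00 → clear.
Strength Lab: starts Sat 08:00 at or after Stretch Circuit ends Fri 21:00 → clear.
Core 60: starts Sat 14:00 at or after Stretch Circuit ends Fri 21:00 → clear.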